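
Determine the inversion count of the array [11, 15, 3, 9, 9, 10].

Finding inversions in [11, 15, 3, 9, 9, 10]:

(0, 2): arr[0]=11 > arr[2]=3
(0, 3): arr[0]=11 > arr[3]=9
(0, 4): arr[0]=11 > arr[4]=9
(0, 5): arr[0]=11 > arr[5]=10
(1, 2): arr[1]=15 > arr[2]=3
(1, 3): arr[1]=15 > arr[3]=9
(1, 4): arr[1]=15 > arr[4]=9
(1, 5): arr[1]=15 > arr[5]=10

Total inversions: 8

The array has 8 inversion(s): (0,2), (0,3), (0,4), (0,5), (1,2), (1,3), (1,4), (1,5). Each pair (i,j) satisfies i < j and arr[i] > arr[j].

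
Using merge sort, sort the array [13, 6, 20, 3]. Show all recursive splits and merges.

Merge sort trace:

Split: [13, 6, 20, 3] -> [13, 6] and [20, 3]
  Split: [13, 6] -> [13] and [6]
  Merge: [13] + [6] -> [6, 13]
  Split: [20, 3] -> [20] and [3]
  Merge: [20] + [3] -> [3, 20]
Merge: [6, 13] + [3, 20] -> [3, 6, 13, 20]

Final sorted array: [3, 6, 13, 20]

The merge sort proceeds by recursively splitting the array and merging sorted halves.
After all merges, the sorted array is [3, 6, 13, 20].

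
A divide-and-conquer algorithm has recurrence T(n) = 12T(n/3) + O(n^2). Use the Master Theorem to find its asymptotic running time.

Master Theorem for T(n) = 12T(n/3) + O(n^2):

a = 12, b = 3, c = 2
log_b(a) = log_3(12) = 2.2619

Case 1: c = 2 < log_3(12) = 2.2619
T(n) = O(n^(log_3 12))

For T(n) = 12T(n/3) + O(n^2): log_3(12) = 2.2619. This is Case 1 of the Master Theorem (c < log_b(a), work dominated by leaves), giving O(n^(log_3 12)).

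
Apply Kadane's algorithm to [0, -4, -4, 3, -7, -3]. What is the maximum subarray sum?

Using Kadane's algorithm on [0, -4, -4, 3, -7, -3]:

Scanning through the array:
Position 1 (value -4): max_ending_here = -4, max_so_far = 0
Position 2 (value -4): max_ending_here = -4, max_so_far = 0
Position 3 (value 3): max_ending_here = 3, max_so_far = 3
Position 4 (value -7): max_ending_here = -4, max_so_far = 3
Position 5 (value -3): max_ending_here = -3, max_so_far = 3

Maximum subarray: [3]
Maximum sum: 3

The maximum subarray is [3] with sum 3. This subarray runs from index 3 to index 3.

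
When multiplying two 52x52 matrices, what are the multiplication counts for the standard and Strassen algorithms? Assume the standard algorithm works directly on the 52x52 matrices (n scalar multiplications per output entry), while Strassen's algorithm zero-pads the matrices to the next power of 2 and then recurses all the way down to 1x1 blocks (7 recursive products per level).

Matrix multiplication for 52x52 matrices:

Strassen's algorithm requires power-of-2 dimensions. Pad 52x52 to 64x64 (next power of 2).

Standard algorithm: 52^3 = 140608 multiplications
Strassen's algorithm: 7^(log2(64)) = 7^6 = 117649 multiplications
Savings: 140608 - 117649 = 22959 multiplications

Standard: 140608 multiplications (52^3). Strassen: 117649 multiplications (7^6, after padding to 64x64). Strassen reduces 8 recursive multiplications to 7 at each level.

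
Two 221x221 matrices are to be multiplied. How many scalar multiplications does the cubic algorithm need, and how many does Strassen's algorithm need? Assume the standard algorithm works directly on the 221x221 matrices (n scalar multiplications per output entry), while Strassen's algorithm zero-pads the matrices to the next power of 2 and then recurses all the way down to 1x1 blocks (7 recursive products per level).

Matrix multiplication for 221x221 matrices:

Strassen's algorithm requires power-of-2 dimensions. Pad 221x221 to 256x256 (next power of 2).

Standard algorithm: 221^3 = 10793861 multiplications
Strassen's algorithm: 7^(log2(256)) = 7^8 = 5764801 multiplications
Savings: 10793861 - 5764801 = 5029060 multiplications

Standard: 10793861 multiplications (221^3). Strassen: 5764801 multiplications (7^8, after padding to 256x256). Strassen reduces 8 recursive multiplications to 7 at each level.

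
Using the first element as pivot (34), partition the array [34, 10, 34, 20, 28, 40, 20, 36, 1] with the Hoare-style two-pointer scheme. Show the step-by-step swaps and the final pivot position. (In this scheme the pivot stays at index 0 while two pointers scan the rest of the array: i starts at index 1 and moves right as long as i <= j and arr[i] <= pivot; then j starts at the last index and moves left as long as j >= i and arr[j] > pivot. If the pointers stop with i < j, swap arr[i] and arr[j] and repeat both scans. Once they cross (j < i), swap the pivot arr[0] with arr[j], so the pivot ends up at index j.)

Hoare-style two-pointer partition with pivot = 34:

Initial array: [34, 10, 34, 20, 28, 40, 20, 36, 1]

Pointers start at i = 1, j = 8.
i stops at index 5 (arr[5]=40 > 34), j stops at index 8 (arr[8]=1 <= 34): swap arr[5] and arr[8], array becomes [34, 10, 34, 20, 28, 1, 20, 36, 40]
i ends at 7, j ends at 6: the pointers have crossed (j < i), so scanning stops.

Swap pivot arr[0] with arr[6] to place pivot at position 6: [20, 10, 34, 20, 28, 1, 34, 36, 40]
Pivot position: 6

After partitioning with pivot 34, the array becomes [20, 10, 34, 20, 28, 1, 34, 36, 40]. The pivot is placed at index 6. All elements to the left of the pivot are <= 34, and all elements to the right are > 34.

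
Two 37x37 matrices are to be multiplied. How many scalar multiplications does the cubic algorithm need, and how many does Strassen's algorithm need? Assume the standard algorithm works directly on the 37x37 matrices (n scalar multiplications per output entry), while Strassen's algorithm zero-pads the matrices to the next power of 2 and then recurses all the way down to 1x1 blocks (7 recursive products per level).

Matrix multiplication for 37x37 matrices:

Strassen's algorithm requires power-of-2 dimensions. Pad 37x37 to 64x64 (next power of 2).

Standard algorithm: 37^3 = 50653 multiplications
Strassen's algorithm: 7^(log2(64)) = 7^6 = 117649 multiplications
Difference: 50653 - 117649 = -66996 (Strassen uses MORE here due to padding overhead — for small or just-over-power-of-2 n, padding can outweigh the per-level savings)

Standard: 50653 multiplications (37^3). Strassen: 117649 multiplications (7^6, after padding to 64x64). Strassen reduces 8 recursive multiplications to 7 at each level.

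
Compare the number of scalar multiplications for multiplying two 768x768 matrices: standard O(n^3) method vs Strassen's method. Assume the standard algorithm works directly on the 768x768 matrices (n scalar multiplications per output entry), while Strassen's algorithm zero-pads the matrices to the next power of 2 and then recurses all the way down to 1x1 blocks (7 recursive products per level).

Matrix multiplication for 768x768 matrices:

Strassen's algorithm requires power-of-2 dimensions. Pad 768x768 to 1024x1024 (next power of 2).

Standard algorithm: 768^3 = 452984832 multiplications
Strassen's algorithm: 7^(log2(1024)) = 7^10 = 282475249 multiplications
Savings: 452984832 - 282475249 = 170509583 multiplications

Standard: 452984832 multiplications (768^3). Strassen: 282475249 multiplications (7^10, after padding to 1024x1024). Strassen reduces 8 recursive multiplications to 7 at each level.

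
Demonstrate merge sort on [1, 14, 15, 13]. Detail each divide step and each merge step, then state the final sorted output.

Merge sort trace:

Split: [1, 14, 15, 13] -> [1, 14] and [15, 13]
  Split: [1, 14] -> [1] and [14]
  Merge: [1] + [14] -> [1, 14]
  Split: [15, 13] -> [15] and [13]
  Merge: [15] + [13] -> [13, 15]
Merge: [1, 14] + [13, 15] -> [1, 13, 14, 15]

Final sorted array: [1, 13, 14, 15]

The merge sort proceeds by recursively splitting the array and merging sorted halves.
After all merges, the sorted array is [1, 13, 14, 15].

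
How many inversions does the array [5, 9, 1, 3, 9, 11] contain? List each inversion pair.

Finding inversions in [5, 9, 1, 3, 9, 11]:

(0, 2): arr[0]=5 > arr[2]=1
(0, 3): arr[0]=5 > arr[3]=3
(1, 2): arr[1]=9 > arr[2]=1
(1, 3): arr[1]=9 > arr[3]=3

Total inversions: 4

The array has 4 inversion(s): (0,2), (0,3), (1,2), (1,3). Each pair (i,j) satisfies i < j and arr[i] > arr[j].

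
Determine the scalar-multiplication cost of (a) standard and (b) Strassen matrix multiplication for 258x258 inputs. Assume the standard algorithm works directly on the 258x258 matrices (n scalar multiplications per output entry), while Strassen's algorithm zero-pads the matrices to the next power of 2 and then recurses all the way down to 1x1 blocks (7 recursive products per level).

Matrix multiplication for 258x258 matrices:

Strassen's algorithm requires power-of-2 dimensions. Pad 258x258 to 512x512 (next power of 2).

Standard algorithm: 258^3 = 17173512 multiplications
Strassen's algorithm: 7^(log2(512)) = 7^9 = 40353607 multiplications
Difference: 17173512 - 40353607 = -23180095 (Strassen uses MORE here due to padding overhead — for small or just-over-power-of-2 n, padding can outweigh the per-level savings)

Standard: 17173512 multiplications (258^3). Strassen: 40353607 multiplications (7^9, after padding to 512x512). Strassen reduces 8 recursive multiplications to 7 at each level.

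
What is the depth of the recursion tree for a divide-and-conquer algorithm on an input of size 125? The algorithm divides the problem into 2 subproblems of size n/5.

For divide and conquer with division factor 5:

Problem sizes at each level:
Level 0: 125
Level 1: 25
Level 2: 5
Level 3: 1

The root is level 0 and the size-1 base case is level 3 (the tree spans levels 0 through 3, i.e. 4 levels counting the root), so the depth is the number of divisions: log_5(125) = 3

The recursion tree depth is log_5(125) = 3. At each level, the problem size is divided by 5, so it takes 3 divisions to reduce to a base case of size 1. The algorithm makes 2 recursive calls at each level.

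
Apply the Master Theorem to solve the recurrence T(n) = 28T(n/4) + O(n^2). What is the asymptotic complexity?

Master Theorem for T(n) = 28T(n/4) + O(n^2):

a = 28, b = 4, c = 2
log_b(a) = log_4(28) = 2.4037

Case 1: c = 2 < log_4(28) = 2.4037
T(n) = O(n^(log_4 28))

For T(n) = 28T(n/4) + O(n^2): log_4(28) = 2.4037. This is Case 1 of the Master Theorem (c < log_b(a), work dominated by leaves), giving O(n^(log_4 28)).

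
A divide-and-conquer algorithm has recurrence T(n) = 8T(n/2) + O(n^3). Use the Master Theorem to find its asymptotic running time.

Master Theorem for T(n) = 8T(n/2) + O(n^3):

a = 8, b = 2, c = 3
log_b(a) = log_2(8) = 3.0000

Case 2: c = 3 = log_2(8) = 3.0000
T(n) = O(n^3 log n) = O(n^3 log n)

For T(n) = 8T(n/2) + O(n^3): log_2(8) = 3.0000. This is Case 2 of the Master Theorem (c = log_b(a), equal work at all levels), giving O(n^3 log n).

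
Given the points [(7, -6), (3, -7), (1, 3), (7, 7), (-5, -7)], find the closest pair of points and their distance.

Computing all pairwise distances among 5 points:

d((7, -6), (3, -7)) = 4.1231 <-- minimum
d((7, -6), (1, 3)) = 10.8167
d((7, -6), (7, 7)) = 13.0
d((7, -6), (-5, -7)) = 12.0416
d((3, -7), (1, 3)) = 10.198
d((3, -7), (7, 7)) = 14.5602
d((3, -7), (-5, -7)) = 8.0
d((1, 3), (7, 7)) = 7.2111
d((1, 3), (-5, -7)) = 11.6619
d((7, 7), (-5, -7)) = 18.4391

Closest pair: (7, -6) and (3, -7) with distance 4.1231

The closest pair is (7, -6) and (3, -7) with Euclidean distance 4.1231. For 5 points, brute-force pairwise comparison is shown above. For large n, the divide-and-conquer algorithm (sort by x, recurse on halves, check the dividing strip) achieves O(n log n).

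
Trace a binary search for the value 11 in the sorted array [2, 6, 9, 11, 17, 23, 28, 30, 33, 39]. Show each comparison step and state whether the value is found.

Binary search for 11 in [2, 6, 9, 11, 17, 23, 28, 30, 33, 39]:

lo=0, hi=9, mid=4, arr[mid]=17 -> 17 > 11, search left half
lo=0, hi=3, mid=1, arr[mid]=6 -> 6 < 11, search right half
lo=2, hi=3, mid=2, arr[mid]=9 -> 9 < 11, search right half
lo=3, hi=3, mid=3, arr[mid]=11 -> Found target at index 3!

Binary search finds 11 at index 3 after 4 comparisons. The search repeatedly halves the search space by comparing with the middle element.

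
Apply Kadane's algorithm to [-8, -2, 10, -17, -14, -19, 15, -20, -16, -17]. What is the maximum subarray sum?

Using Kadane's algorithm on [-8, -2, 10, -17, -14, -19, 15, -20, -16, -17]:

Scanning through the array:
Position 1 (value -2): max_ending_here = -2, max_so_far = -2
Position 2 (value 10): max_ending_here = 10, max_so_far = 10
Position 3 (value -17): max_ending_here = -7, max_so_far = 10
Position 4 (value -14): max_ending_here = -14, max_so_far = 10
Position 5 (value -19): max_ending_here = -19, max_so_far = 10
Position 6 (value 15): max_ending_here = 15, max_so_far = 15
Position 7 (value -20): max_ending_here = -5, max_so_far = 15
Position 8 (value -16): max_ending_here = -16, max_so_far = 15
Position 9 (value -17): max_ending_here = -17, max_so_far = 15

Maximum subarray: [15]
Maximum sum: 15

The maximum subarray is [15] with sum 15. This subarray runs from index 6 to index 6.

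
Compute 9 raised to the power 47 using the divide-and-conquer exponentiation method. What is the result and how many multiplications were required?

Computing 9^47 by squaring (build up from 9^1; each line after the first costs one multiplication):

9^1 = 9
9^2 = (9^1)^2 = 9^2 = 81
9^4 = (9^2)^2 = 81^2 = 6561
9^5 = 9 * 9^4 = 9 * 6561 = 59049
9^10 = (9^5)^2 = 59049^2 = 3486784401
9^11 = 9 * 9^10 = 9 * 3486784401 = 31381059609
9^22 = (9^11)^2 = 31381059609^2 = 984770902183611232881
9^23 = 9 * 9^22 = 9 * 984770902183611232881 = 8862938119652501095929
9^46 = (9^23)^2 = 8862938119652501095929^2 = 78551672112789411833022577315290546060373041
9^47 = 9 * 9^46 = 9 * 78551672112789411833022577315290546060373041 = 706965049015104706497203195837614914543357369

Result: 706965049015104706497203195837614914543357369
Multiplications needed: 9 (9 lines after 9^1)

9^47 = 706965049015104706497203195837614914543357369. Using exponentiation by squaring, this requires 9 multiplications. The key idea: if the exponent is even, square the half-power; if odd, multiply by the base once.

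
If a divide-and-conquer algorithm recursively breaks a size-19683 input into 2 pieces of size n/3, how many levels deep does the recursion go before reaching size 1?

For divide and conquer with division factor 3:

Problem sizes at each level:
Level 0: 19683
Level 1: 6561
Level 2: 2187
Level 3: 729
Level 4: 243
Level 5: 81
Level 6: 27
Level 7: 9
Level 8: 3
Level 9: 1

The root is level 0 and the size-1 base case is level 9 (the tree spans levels 0 through 9, i.e. 10 levels counting the root), so the depth is the number of divisions: log_3(19683) = 9

The recursion tree depth is log_3(19683) = 9. At each level, the problem size is divided by 3, so it takes 9 divisions to reduce to a base case of size 1. The algorithm makes 2 recursive calls at each level.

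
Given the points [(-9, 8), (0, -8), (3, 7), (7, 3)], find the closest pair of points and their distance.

Computing all pairwise distances among 4 points:

d((-9, 8), (0, -8)) = 18.3576
d((-9, 8), (3, 7)) = 12.0416
d((-9, 8), (7, 3)) = 16.7631
d((0, -8), (3, 7)) = 15.2971
d((0, -8), (7, 3)) = 13.0384
d((3, 7), (7, 3)) = 5.6569 <-- minimum

Closest pair: (3, 7) and (7, 3) with distance 5.6569

The closest pair is (3, 7) and (7, 3) with Euclidean distance 5.6569. For 4 points, brute-force pairwise comparison is shown above. For large n, the divide-and-conquer algorithm (sort by x, recurse on halves, check the dividing strip) achieves O(n log n).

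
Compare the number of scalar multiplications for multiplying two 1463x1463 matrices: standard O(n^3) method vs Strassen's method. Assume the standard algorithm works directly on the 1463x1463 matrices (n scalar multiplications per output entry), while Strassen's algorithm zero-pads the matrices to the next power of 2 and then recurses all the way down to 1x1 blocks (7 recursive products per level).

Matrix multiplication for 1463x1463 matrices:

Strassen's algorithm requires power-of-2 dimensions. Pad 1463x1463 to 2048x2048 (next power of 2).

Standard algorithm: 1463^3 = 3131359847 multiplications
Strassen's algorithm: 7^(log2(2048)) = 7^11 = 1977326743 multiplications
Savings: 3131359847 - 1977326743 = 1154033104 multiplications

Standard: 3131359847 multiplications (1463^3). Strassen: 1977326743 multiplications (7^11, after padding to 2048x2048). Strassen reduces 8 recursive multiplications to 7 at each level.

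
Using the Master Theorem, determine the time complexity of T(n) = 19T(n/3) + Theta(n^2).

Master Theorem for T(n) = 19T(n/3) + O(n^2):

a = 19, b = 3, c = 2
log_b(a) = log_3(19) = 2.6801

Case 1: c = 2 < log_3(19) = 2.6801
T(n) = O(n^(log_3 19))

For T(n) = 19T(n/3) + O(n^2): log_3(19) = 2.6801. This is Case 1 of the Master Theorem (c < log_b(a), work dominated by leaves), giving O(n^(log_3 19)).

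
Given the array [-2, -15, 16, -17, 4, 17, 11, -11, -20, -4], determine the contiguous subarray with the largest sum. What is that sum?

Using Kadane's algorithm on [-2, -15, 16, -17, 4, 17, 11, -11, -20, -4]:

Scanning through the array:
Position 1 (value -15): max_ending_here = -15, max_so_far = -2
Position 2 (value 16): max_ending_here = 16, max_so_far = 16
Position 3 (value -17): max_ending_here = -1, max_so_far = 16
Position 4 (value 4): max_ending_here = 4, max_so_far = 16
Position 5 (value 17): max_ending_here = 21, max_so_far = 21
Position 6 (value 11): max_ending_here = 32, max_so_far = 32
Position 7 (value -11): max_ending_here = 21, max_so_far = 32
Position 8 (value -20): max_ending_here = 1, max_so_far = 32
Position 9 (value -4): max_ending_here = -3, max_so_far = 32

Maximum subarray: [4, 17, 11]
Maximum sum: 32

The maximum subarray is [4, 17, 11] with sum 32. This subarray runs from index 4 to index 6.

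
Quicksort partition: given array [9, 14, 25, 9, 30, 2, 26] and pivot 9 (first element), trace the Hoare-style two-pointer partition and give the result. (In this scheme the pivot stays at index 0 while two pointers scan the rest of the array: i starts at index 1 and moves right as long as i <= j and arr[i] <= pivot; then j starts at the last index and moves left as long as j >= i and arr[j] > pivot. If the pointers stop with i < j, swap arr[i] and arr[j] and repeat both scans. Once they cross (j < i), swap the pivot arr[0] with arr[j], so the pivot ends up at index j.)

Hoare-style two-pointer partition with pivot = 9:

Initial array: [9, 14, 25, 9, 30, 2, 26]

Pointers start at i = 1, j = 6.
i stops at index 1 (arr[1]=14 > 9), j stops at index 5 (arr[5]=2 <= 9): swap arr[1] and arr[5], array becomes [9, 2, 25, 9, 30, 14, 26]
i stops at index 2 (arr[2]=25 > 9), j stops at index 3 (arr[3]=9 <= 9): swap arr[2] and arr[3], array becomes [9, 2, 9, 25, 30, 14, 26]
i ends at 3, j ends at 2: the pointers have crossed (j < i), so scanning stops.

Swap pivot arr[0] with arr[2] to place pivot at position 2: [9, 2, 9, 25, 30, 14, 26]
Pivot position: 2

After partitioning with pivot 9, the array becomes [9, 2, 9, 25, 30, 14, 26]. The pivot is placed at index 2. All elements to the left of the pivot are <= 9, and all elements to the right are > 9.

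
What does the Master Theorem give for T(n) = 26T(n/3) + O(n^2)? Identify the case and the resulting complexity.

Master Theorem for T(n) = 26T(n/3) + O(n^2):

a = 26, b = 3, c = 2
log_b(a) = log_3(26) = 2.9656

Case 1: c = 2 < log_3(26) = 2.9656
T(n) = O(n^(log_3 26))

For T(n) = 26T(n/3) + O(n^2): log_3(26) = 2.9656. This is Case 1 of the Master Theorem (c < log_b(a), work dominated by leaves), giving O(n^(log_3 26)).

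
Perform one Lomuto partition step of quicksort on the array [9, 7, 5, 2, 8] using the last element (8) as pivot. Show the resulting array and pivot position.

Lomuto partition with pivot = 8:

Initial array: [9, 7, 5, 2, 8]

arr[0]=9 > 8: no swap
arr[1]=7 <= 8: swap with position 0, array becomes [7, 9, 5, 2, 8]
arr[2]=5 <= 8: swap with position 1, array becomes [7, 5, 9, 2, 8]
arr[3]=2 <= 8: swap with position 2, array becomes [7, 5, 2, 9, 8]

Place pivot at position 3: [7, 5, 2, 8, 9]
Pivot position: 3

After partitioning with pivot 8, the array becomes [7, 5, 2, 8, 9]. The pivot is placed at index 3. All elements to the left of the pivot are <= 8, and all elements to the right are > 8.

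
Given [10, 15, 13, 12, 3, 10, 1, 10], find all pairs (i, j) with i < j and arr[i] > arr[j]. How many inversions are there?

Finding inversions in [10, 15, 13, 12, 3, 10, 1, 10]:

(0, 4): arr[0]=10 > arr[4]=3
(0, 6): arr[0]=10 > arr[6]=1
(1, 2): arr[1]=15 > arr[2]=13
(1, 3): arr[1]=15 > arr[3]=12
(1, 4): arr[1]=15 > arr[4]=3
(1, 5): arr[1]=15 > arr[5]=10
(1, 6): arr[1]=15 > arr[6]=1
(1, 7): arr[1]=15 > arr[7]=10
(2, 3): arr[2]=13 > arr[3]=12
(2, 4): arr[2]=13 > arr[4]=3
(2, 5): arr[2]=13 > arr[5]=10
(2, 6): arr[2]=13 > arr[6]=1
(2, 7): arr[2]=13 > arr[7]=10
(3, 4): arr[3]=12 > arr[4]=3
(3, 5): arr[3]=12 > arr[5]=10
(3, 6): arr[3]=12 > arr[6]=1
(3, 7): arr[3]=12 > arr[7]=10
(4, 6): arr[4]=3 > arr[6]=1
(5, 6): arr[5]=10 > arr[6]=1

Total inversions: 19

The array has 19 inversion(s): (0,4), (0,6), (1,2), (1,3), (1,4), (1,5), (1,6), (1,7), (2,3), (2,4), (2,5), (2,6), (2,7), (3,4), (3,5), (3,6), (3,7), (4,6), (5,6). Each pair (i,j) satisfies i < j and arr[i] > arr[j].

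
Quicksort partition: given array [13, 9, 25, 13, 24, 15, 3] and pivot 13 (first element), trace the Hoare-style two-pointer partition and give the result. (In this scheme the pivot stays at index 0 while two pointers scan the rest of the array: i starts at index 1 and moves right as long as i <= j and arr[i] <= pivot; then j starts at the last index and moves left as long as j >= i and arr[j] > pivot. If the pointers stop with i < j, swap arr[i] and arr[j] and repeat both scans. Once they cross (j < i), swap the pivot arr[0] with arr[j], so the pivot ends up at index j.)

Hoare-style two-pointer partition with pivot = 13:

Initial array: [13, 9, 25, 13, 24, 15, 3]

Pointers start at i = 1, j = 6.
i stops at index 2 (arr[2]=25 > 13), j stops at index 6 (arr[6]=3 <= 13): swap arr[2] and arr[6], array becomes [13, 9, 3, 13, 24, 15, 25]
i ends at 4, j ends at 3: the pointers have crossed (j < i), so scanning stops.

Swap pivot arr[0] with arr[3] to place pivot at position 3: [13, 9, 3, 13, 24, 15, 25]
Pivot position: 3

After partitioning with pivot 13, the array becomes [13, 9, 3, 13, 24, 15, 25]. The pivot is placed at index 3. All elements to the left of the pivot are <= 13, and all elements to the right are > 13.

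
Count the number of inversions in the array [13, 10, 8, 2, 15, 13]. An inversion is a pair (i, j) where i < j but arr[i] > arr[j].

Finding inversions in [13, 10, 8, 2, 15, 13]:

(0, 1): arr[0]=13 > arr[1]=10
(0, 2): arr[0]=13 > arr[2]=8
(0, 3): arr[0]=13 > arr[3]=2
(1, 2): arr[1]=10 > arr[2]=8
(1, 3): arr[1]=10 > arr[3]=2
(2, 3): arr[2]=8 > arr[3]=2
(4, 5): arr[4]=15 > arr[5]=13

Total inversions: 7

The array has 7 inversion(s): (0,1), (0,2), (0,3), (1,2), (1,3), (2,3), (4,5). Each pair (i,j) satisfies i < j and arr[i] > arr[j].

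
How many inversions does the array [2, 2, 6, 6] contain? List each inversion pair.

Finding inversions in [2, 2, 6, 6]:


Total inversions: 0

The array has 0 inversions. It is already sorted.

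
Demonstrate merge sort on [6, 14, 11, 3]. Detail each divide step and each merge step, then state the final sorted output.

Merge sort trace:

Split: [6, 14, 11, 3] -> [6, 14] and [11, 3]
  Split: [6, 14] -> [6] and [14]
  Merge: [6] + [14] -> [6, 14]
  Split: [11, 3] -> [11] and [3]
  Merge: [11] + [3] -> [3, 11]
Merge: [6, 14] + [3, 11] -> [3, 6, 11, 14]

Final sorted array: [3, 6, 11, 14]

The merge sort proceeds by recursively splitting the array and merging sorted halves.
After all merges, the sorted array is [3, 6, 11, 14].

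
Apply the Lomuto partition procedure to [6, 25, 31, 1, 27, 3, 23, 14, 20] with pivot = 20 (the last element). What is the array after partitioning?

Lomuto partition with pivot = 20:

Initial array: [6, 25, 31, 1, 27, 3, 23, 14, 20]

arr[0]=6 <= 20: swap with position 0, array becomes [6, 25, 31, 1, 27, 3, 23, 14, 20]
arr[1]=25 > 20: no swap
arr[2]=31 > 20: no swap
arr[3]=1 <= 20: swap with position 1, array becomes [6, 1, 31, 25, 27, 3, 23, 14, 20]
arr[4]=27 > 20: no swap
arr[5]=3 <= 20: swap with position 2, array becomes [6, 1, 3, 25, 27, 31, 23, 14, 20]
arr[6]=23 > 20: no swap
arr[7]=14 <= 20: swap with position 3, array becomes [6, 1, 3, 14, 27, 31, 23, 25, 20]

Place pivot at position 4: [6, 1, 3, 14, 20, 31, 23, 25, 27]
Pivot position: 4

After partitioning with pivot 20, the array becomes [6, 1, 3, 14, 20, 31, 23, 25, 27]. The pivot is placed at index 4. All elements to the left of the pivot are <= 20, and all elements to the right are > 20.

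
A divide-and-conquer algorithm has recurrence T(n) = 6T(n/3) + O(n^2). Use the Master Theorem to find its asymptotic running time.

Master Theorem for T(n) = 6T(n/3) + O(n^2):

a = 6, b = 3, c = 2
log_b(a) = log_3(6) = 1.6309

Case 3: c = 2 > log_3(6) = 1.6309
T(n) = O(n^2) = O(n^2)

For T(n) = 6T(n/3) + O(n^2): log_3(6) = 1.6309. This is Case 3 of the Master Theorem (c > log_b(a), work dominated by root), giving O(n^2).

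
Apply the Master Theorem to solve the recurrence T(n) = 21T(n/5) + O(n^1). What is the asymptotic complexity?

Master Theorem for T(n) = 21T(n/5) + O(n^1):

a = 21, b = 5, c = 1
log_b(a) = log_5(21) = 1.8917

Case 1: c = 1 < log_5(21) = 1.8917
T(n) = O(n^(log_5 21))

For T(n) = 21T(n/5) + O(n^1): log_5(21) = 1.8917. This is Case 1 of the Master Theorem (c < log_b(a), work dominated by leaves), giving O(n^(log_5 21)).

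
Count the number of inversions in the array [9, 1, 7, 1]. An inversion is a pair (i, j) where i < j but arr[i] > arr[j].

Finding inversions in [9, 1, 7, 1]:

(0, 1): arr[0]=9 > arr[1]=1
(0, 2): arr[0]=9 > arr[2]=7
(0, 3): arr[0]=9 > arr[3]=1
(2, 3): arr[2]=7 > arr[3]=1

Total inversions: 4

The array has 4 inversion(s): (0,1), (0,2), (0,3), (2,3). Each pair (i,j) satisfies i < j and arr[i] > arr[j].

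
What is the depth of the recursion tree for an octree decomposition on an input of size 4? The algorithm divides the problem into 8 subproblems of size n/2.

For divide and conquer with division factor 2:

Problem sizes at each level:
Level 0: 4
Level 1: 2
Level 2: 1

The root is level 0 and the size-1 base case is level 2 (the tree spans levels 0 through 2, i.e. 3 levels counting the root), so the depth is the number of divisions: log_2(4) = 2

The recursion tree depth is log_2(4) = 2. At each level, the problem size is divided by 2, so it takes 2 divisions to reduce to a base case of size 1. The algorithm makes 8 recursive calls at each level.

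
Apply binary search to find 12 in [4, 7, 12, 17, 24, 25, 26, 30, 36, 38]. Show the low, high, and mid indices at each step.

Binary search for 12 in [4, 7, 12, 17, 24, 25, 26, 30, 36, 38]:

lo=0, hi=9, mid=4, arr[mid]=24 -> 24 > 12, search left half
lo=0, hi=3, mid=1, arr[mid]=7 -> 7 < 12, search right half
lo=2, hi=3, mid=2, arr[mid]=12 -> Found target at index 2!

Binary search finds 12 at index 2 after 3 comparisons. The search repeatedly halves the search space by comparing with the middle element.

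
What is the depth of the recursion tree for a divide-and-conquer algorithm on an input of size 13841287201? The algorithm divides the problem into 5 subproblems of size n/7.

For divide and conquer with division factor 7:

Problem sizes at each level:
Level 0: 13841287201
Level 1: 1977326743
Level 2: 282475249
Level 3: 40353607
Level 4: 5764801
Level 5: 823543
Level 6: 117649
Level 7: 16807
Level 8: 2401
Level 9: 343
Level 10: 49
Level 11: 7
Level 12: 1

The root is level 0 and the size-1 base case is level 12 (the tree spans levels 0 through 12, i.e. 13 levels counting the root), so the depth is the number of divisions: log_7(13841287201) = 12

The recursion tree depth is log_7(13841287201) = 12. At each level, the problem size is divided by 7, so it takes 12 divisions to reduce to a base case of size 1. The algorithm makes 5 recursive calls at each level.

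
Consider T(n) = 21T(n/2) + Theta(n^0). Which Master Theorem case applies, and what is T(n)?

Master Theorem for T(n) = 21T(n/2) + O(n^0):

a = 21, b = 2, c = 0
log_b(a) = log_2(21) = 4.3923

Case 1: c = 0 < log_2(21) = 4.3923
T(n) = O(n^(log_2 21))

For T(n) = 21T(n/2) + O(n^0): log_2(21) = 4.3923. This is Case 1 of the Master Theorem (c < log_b(a), work dominated by leaves), giving O(n^(log_2 21)).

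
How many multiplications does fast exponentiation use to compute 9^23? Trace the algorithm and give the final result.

Computing 9^23 by squaring (build up from 9^1; each line after the first costs one multiplication):

9^1 = 9
9^2 = (9^1)^2 = 9^2 = 81
9^4 = (9^2)^2 = 81^2 = 6561
9^5 = 9 * 9^4 = 9 * 6561 = 59049
9^10 = (9^5)^2 = 59049^2 = 3486784401
9^11 = 9 * 9^10 = 9 * 3486784401 = 31381059609
9^22 = (9^11)^2 = 31381059609^2 = 984770902183611232881
9^23 = 9 * 9^22 = 9 * 984770902183611232881 = 8862938119652501095929

Result: 8862938119652501095929
Multiplications needed: 7 (7 lines after 9^1)

9^23 = 8862938119652501095929. Using exponentiation by squaring, this requires 7 multiplications. The key idea: if the exponent is even, square the half-power; if odd, multiply by the base once.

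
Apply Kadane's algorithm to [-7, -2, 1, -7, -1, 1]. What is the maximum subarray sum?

Using Kadane's algorithm on [-7, -2, 1, -7, -1, 1]:

Scanning through the array:
Position 1 (value -2): max_ending_here = -2, max_so_far = -2
Position 2 (value 1): max_ending_here = 1, max_so_far = 1
Position 3 (value -7): max_ending_here = -6, max_so_far = 1
Position 4 (value -1): max_ending_here = -1, max_so_far = 1
Position 5 (value 1): max_ending_here = 1, max_so_far = 1

Maximum subarray: [1]
Maximum sum: 1

The maximum subarray is [1] with sum 1. This subarray runs from index 2 to index 2.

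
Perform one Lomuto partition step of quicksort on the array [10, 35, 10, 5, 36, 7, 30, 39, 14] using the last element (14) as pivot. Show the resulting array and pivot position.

Lomuto partition with pivot = 14:

Initial array: [10, 35, 10, 5, 36, 7, 30, 39, 14]

arr[0]=10 <= 14: swap with position 0, array becomes [10, 35, 10, 5, 36, 7, 30, 39, 14]
arr[1]=35 > 14: no swap
arr[2]=10 <= 14: swap with position 1, array becomes [10, 10, 35, 5, 36, 7, 30, 39, 14]
arr[3]=5 <= 14: swap with position 2, array becomes [10, 10, 5, 35, 36, 7, 30, 39, 14]
arr[4]=36 > 14: no swap
arr[5]=7 <= 14: swap with position 3, array becomes [10, 10, 5, 7, 36, 35, 30, 39, 14]
arr[6]=30 > 14: no swap
arr[7]=39 > 14: no swap

Place pivot at position 4: [10, 10, 5, 7, 14, 35, 30, 39, 36]
Pivot position: 4

After partitioning with pivot 14, the array becomes [10, 10, 5, 7, 14, 35, 30, 39, 36]. The pivot is placed at index 4. All elements to the left of the pivot are <= 14, and all elements to the right are > 14.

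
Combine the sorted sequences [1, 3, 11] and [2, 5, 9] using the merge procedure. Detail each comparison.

Merging process:

Compare 1 vs 2: take 1 from left. Merged: [1]
Compare 3 vs 2: take 2 from right. Merged: [1, 2]
Compare 3 vs 5: take 3 from left. Merged: [1, 2, 3]
Compare 11 vs 5: take 5 from right. Merged: [1, 2, 3, 5]
Compare 11 vs 9: take 9 from right. Merged: [1, 2, 3, 5, 9]
Append remaining from left: [11]. Merged: [1, 2, 3, 5, 9, 11]

Final merged array: [1, 2, 3, 5, 9, 11]
Total comparisons: 5

The merged array is [1, 2, 3, 5, 9, 11], requiring 5 comparisons. The merge step runs in O(n) time where n is the total number of elements.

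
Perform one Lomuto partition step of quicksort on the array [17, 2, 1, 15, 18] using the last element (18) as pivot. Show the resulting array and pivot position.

Lomuto partition with pivot = 18:

Initial array: [17, 2, 1, 15, 18]

arr[0]=17 <= 18: swap with position 0, array becomes [17, 2, 1, 15, 18]
arr[1]=2 <= 18: swap with position 1, array becomes [17, 2, 1, 15, 18]
arr[2]=1 <= 18: swap with position 2, array becomes [17, 2, 1, 15, 18]
arr[3]=15 <= 18: swap with position 3, array becomes [17, 2, 1, 15, 18]

Place pivot at position 4: [17, 2, 1, 15, 18]
Pivot position: 4

After partitioning with pivot 18, the array becomes [17, 2, 1, 15, 18]. The pivot is placed at index 4. All elements to the left of the pivot are <= 18, and all elements to the right are > 18.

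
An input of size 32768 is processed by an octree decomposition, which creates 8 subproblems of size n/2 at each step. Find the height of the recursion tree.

For divide and conquer with division factor 2:

Problem sizes at each level:
Level 0: 32768
Level 1: 16384
Level 2: 8192
Level 3: 4096
Level 4: 2048
Level 5: 1024
Level 6: 512
Level 7: 256
Level 8: 128
Level 9: 64
Level 10: 32
Level 11: 16
Level 12: 8
Level 13: 4
Level 14: 2
Level 15: 1

The root is level 0 and the size-1 base case is level 15 (the tree spans levels 0 through 15, i.e. 16 levels counting the root), so the depth is the number of divisions: log_2(32768) = 15

The recursion tree depth is log_2(32768) = 15. At each level, the problem size is divided by 2, so it takes 15 divisions to reduce to a base case of size 1. The algorithm makes 8 recursive calls at each level.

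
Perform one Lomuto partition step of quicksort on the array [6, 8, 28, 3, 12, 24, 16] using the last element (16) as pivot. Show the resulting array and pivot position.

Lomuto partition with pivot = 16:

Initial array: [6, 8, 28, 3, 12, 24, 16]

arr[0]=6 <= 16: swap with position 0, array becomes [6, 8, 28, 3, 12, 24, 16]
arr[1]=8 <= 16: swap with position 1, array becomes [6, 8, 28, 3, 12, 24, 16]
arr[2]=28 > 16: no swap
arr[3]=3 <= 16: swap with position 2, array becomes [6, 8, 3, 28, 12, 24, 16]
arr[4]=12 <= 16: swap with position 3, array becomes [6, 8, 3, 12, 28, 24, 16]
arr[5]=24 > 16: no swap

Place pivot at position 4: [6, 8, 3, 12, 16, 24, 28]
Pivot position: 4

After partitioning with pivot 16, the array becomes [6, 8, 3, 12, 16, 24, 28]. The pivot is placed at index 4. All elements to the left of the pivot are <= 16, and all elements to the right are > 16.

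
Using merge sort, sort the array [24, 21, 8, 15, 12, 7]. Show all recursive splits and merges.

Merge sort trace:

Split: [24, 21, 8, 15, 12, 7] -> [24, 21, 8] and [15, 12, 7]
  Split: [24, 21, 8] -> [24] and [21, 8]
    Split: [21, 8] -> [21] and [8]
    Merge: [21] + [8] -> [8, 21]
  Merge: [24] + [8, 21] -> [8, 21, 24]
  Split: [15, 12, 7] -> [15] and [12, 7]
    Split: [12, 7] -> [12] and [7]
    Merge: [12] + [7] -> [7, 12]
  Merge: [15] + [7, 12] -> [7, 12, 15]
Merge: [8, 21, 24] + [7, 12, 15] -> [7, 8, 12, 15, 21, 24]

Final sorted array: [7, 8, 12, 15, 21, 24]

The merge sort proceeds by recursively splitting the array and merging sorted halves.
After all merges, the sorted array is [7, 8, 12, 15, 21, 24].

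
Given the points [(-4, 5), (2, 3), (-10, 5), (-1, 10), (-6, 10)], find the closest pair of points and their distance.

Computing all pairwise distances among 5 points:

d((-4, 5), (2, 3)) = 6.3246
d((-4, 5), (-10, 5)) = 6.0
d((-4, 5), (-1, 10)) = 5.831
d((-4, 5), (-6, 10)) = 5.3852
d((2, 3), (-10, 5)) = 12.1655
d((2, 3), (-1, 10)) = 7.6158
d((2, 3), (-6, 10)) = 10.6301
d((-10, 5), (-1, 10)) = 10.2956
d((-10, 5), (-6, 10)) = 6.4031
d((-1, 10), (-6, 10)) = 5.0 <-- minimum

Closest pair: (-1, 10) and (-6, 10) with distance 5.0

The closest pair is (-1, 10) and (-6, 10) with Euclidean distance 5.0. For 5 points, brute-force pairwise comparison is shown above. For large n, the divide-and-conquer algorithm (sort by x, recurse on halves, check the dividing strip) achieves O(n log n).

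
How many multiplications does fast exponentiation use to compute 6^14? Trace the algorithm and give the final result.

Computing 6^14 by squaring (build up from 6^1; each line after the first costs one multiplication):

6^1 = 6
6^2 = (6^1)^2 = 6^2 = 36
6^3 = 6 * 6^2 = 6 * 36 = 216
6^6 = (6^3)^2 = 216^2 = 46656
6^7 = 6 * 6^6 = 6 * 46656 = 279936
6^14 = (6^7)^2 = 279936^2 = 78364164096

Result: 78364164096
Multiplications needed: 5 (5 lines after 6^1)

6^14 = 78364164096. Using exponentiation by squaring, this requires 5 multiplications. The key idea: if the exponent is even, square the half-power; if odd, multiply by the base once.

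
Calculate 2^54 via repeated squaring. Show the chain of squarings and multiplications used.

Computing 2^54 by squaring (build up from 2^1; each line after the first costs one multiplication):

2^1 = 2
2^2 = (2^1)^2 = 2^2 = 4
2^3 = 2 * 2^2 = 2 * 4 = 8
2^6 = (2^3)^2 = 8^2 = 64
2^12 = (2^6)^2 = 64^2 = 4096
2^13 = 2 * 2^12 = 2 * 4096 = 8192
2^26 = (2^13)^2 = 8192^2 = 67108864
2^27 = 2 * 2^26 = 2 * 67108864 = 134217728
2^54 = (2^27)^2 = 134217728^2 = 18014398509481984

Result: 18014398509481984
Multiplications needed: 8 (8 lines after 2^1)

2^54 = 18014398509481984. Using exponentiation by squaring, this requires 8 multiplications. The key idea: if the exponent is even, square the half-power; if odd, multiply by the base once.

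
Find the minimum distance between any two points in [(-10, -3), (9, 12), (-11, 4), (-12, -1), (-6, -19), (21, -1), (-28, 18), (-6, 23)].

Computing all pairwise distances among 8 points:

d((-10, -3), (9, 12)) = 24.2074
d((-10, -3), (-11, 4)) = 7.0711
d((-10, -3), (-12, -1)) = 2.8284 <-- minimum
d((-10, -3), (-6, -19)) = 16.4924
d((-10, -3), (21, -1)) = 31.0644
d((-10, -3), (-28, 18)) = 27.6586
d((-10, -3), (-6, 23)) = 26.3059
d((9, 12), (-11, 4)) = 21.5407
d((9, 12), (-12, -1)) = 24.6982
d((9, 12), (-6, -19)) = 34.4384
d((9, 12), (21, -1)) = 17.6918
d((9, 12), (-28, 18)) = 37.4833
d((9, 12), (-6, 23)) = 18.6011
d((-11, 4), (-12, -1)) = 5.099
d((-11, 4), (-6, -19)) = 23.5372
d((-11, 4), (21, -1)) = 32.3883
d((-11, 4), (-28, 18)) = 22.0227
d((-11, 4), (-6, 23)) = 19.6469
d((-12, -1), (-6, -19)) = 18.9737
d((-12, -1), (21, -1)) = 33.0
d((-12, -1), (-28, 18)) = 24.8395
d((-12, -1), (-6, 23)) = 24.7386
d((-6, -19), (21, -1)) = 32.45
d((-6, -19), (-28, 18)) = 43.0465
d((-6, -19), (-6, 23)) = 42.0
d((21, -1), (-28, 18)) = 52.5547
d((21, -1), (-6, 23)) = 36.1248
d((-28, 18), (-6, 23)) = 22.561

Closest pair: (-10, -3) and (-12, -1) with distance 2.8284

The closest pair is (-10, -3) and (-12, -1) with Euclidean distance 2.8284. For 8 points, brute-force pairwise comparison is shown above. For large n, the divide-and-conquer algorithm (sort by x, recurse on halves, check the dividing strip) achieves O(n log n).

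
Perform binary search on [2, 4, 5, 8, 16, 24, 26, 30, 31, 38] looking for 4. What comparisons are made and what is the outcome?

Binary search for 4 in [2, 4, 5, 8, 16, 24, 26, 30, 31, 38]:

lo=0, hi=9, mid=4, arr[mid]=16 -> 16 > 4, search left half
lo=0, hi=3, mid=1, arr[mid]=4 -> Found target at index 1!

Binary search finds 4 at index 1 after 2 comparisons. The search repeatedly halves the search space by comparing with the middle element.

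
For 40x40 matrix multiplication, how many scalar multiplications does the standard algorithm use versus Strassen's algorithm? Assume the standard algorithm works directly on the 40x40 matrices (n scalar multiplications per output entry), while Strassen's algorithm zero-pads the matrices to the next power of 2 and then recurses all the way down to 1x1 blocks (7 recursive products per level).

Matrix multiplication for 40x40 matrices:

Strassen's algorithm requires power-of-2 dimensions. Pad 40x40 to 64x64 (next power of 2).

Standard algorithm: 40^3 = 64000 multiplications
Strassen's algorithm: 7^(log2(64)) = 7^6 = 117649 multiplications
Difference: 64000 - 117649 = -53649 (Strassen uses MORE here due to padding overhead — for small or just-over-power-of-2 n, padding can outweigh the per-level savings)

Standard: 64000 multiplications (40^3). Strassen: 117649 multiplications (7^6, after padding to 64x64). Strassen reduces 8 recursive multiplications to 7 at each level.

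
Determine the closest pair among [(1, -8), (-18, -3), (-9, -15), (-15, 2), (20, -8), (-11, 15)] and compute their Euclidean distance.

Computing all pairwise distances among 6 points:

d((1, -8), (-18, -3)) = 19.6469
d((1, -8), (-9, -15)) = 12.2066
d((1, -8), (-15, 2)) = 18.868
d((1, -8), (20, -8)) = 19.0
d((1, -8), (-11, 15)) = 25.9422
d((-18, -3), (-9, -15)) = 15.0
d((-18, -3), (-15, 2)) = 5.831 <-- minimum
d((-18, -3), (20, -8)) = 38.3275
d((-18, -3), (-11, 15)) = 19.3132
d((-9, -15), (-15, 2)) = 18.0278
d((-9, -15), (20, -8)) = 29.8329
d((-9, -15), (-11, 15)) = 30.0666
d((-15, 2), (20, -8)) = 36.4005
d((-15, 2), (-11, 15)) = 13.6015
d((20, -8), (-11, 15)) = 38.6005

Closest pair: (-18, -3) and (-15, 2) with distance 5.831

The closest pair is (-18, -3) and (-15, 2) with Euclidean distance 5.831. For 6 points, brute-force pairwise comparison is shown above. For large n, the divide-and-conquer algorithm (sort by x, recurse on halves, check the dividing strip) achieves O(n log n).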